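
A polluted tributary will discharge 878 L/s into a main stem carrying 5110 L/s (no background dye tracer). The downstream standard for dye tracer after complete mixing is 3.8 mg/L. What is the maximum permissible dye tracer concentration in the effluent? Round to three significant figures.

At the limit, (Qr·Cr + Qe·Cₑ)/(Qr + Qe) = 3.8:
Cₑ = (5988·3.8 − 5110·0) / 878.0 = 25.92 mg/L.

25.9 mg/L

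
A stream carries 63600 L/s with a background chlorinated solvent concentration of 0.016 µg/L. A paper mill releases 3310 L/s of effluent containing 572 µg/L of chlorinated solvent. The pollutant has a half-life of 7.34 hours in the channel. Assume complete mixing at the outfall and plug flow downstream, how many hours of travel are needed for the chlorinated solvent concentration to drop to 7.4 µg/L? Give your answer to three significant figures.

Mixed concentration C = ΣQC/ΣQ = (63600·0.01600 + 3310·572.0) / 66910 = 1894000/66910 = 28.31 µg/L.
Half-life 7.34 h → k = ln 2 / 7.34 = 0.09443 h⁻¹ = 2.266 d⁻¹.
28.31·exp(−k·t) = 7.4 → t = ln(28.31/7.4)/k = 51150 s = 14.21 h.

14.2 h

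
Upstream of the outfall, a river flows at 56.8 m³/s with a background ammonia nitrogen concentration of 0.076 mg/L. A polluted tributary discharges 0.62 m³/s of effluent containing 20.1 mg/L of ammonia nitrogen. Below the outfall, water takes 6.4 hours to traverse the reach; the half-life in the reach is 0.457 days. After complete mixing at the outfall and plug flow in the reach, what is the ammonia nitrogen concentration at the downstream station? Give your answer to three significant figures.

0.195 mg/L

After mixing, C = (56.80·0.07600 + 0.6200·20.10) / 57.42 = 16.78/57.42 = 0.2922 mg/L.
Half-life 0.457 d → k = ln 2 / 0.457 = 1.517 d⁻¹.
First-order decay: C = 0.2922·exp(−k·t) = 0.2922·0.6673 = 0.1950 mg/L.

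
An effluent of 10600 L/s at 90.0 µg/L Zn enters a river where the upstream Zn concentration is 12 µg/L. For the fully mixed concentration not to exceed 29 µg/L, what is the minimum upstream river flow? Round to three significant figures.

38000 L/s

Set C_mix = 29: (Q·12.00 + 10600·90.00) / (Q + 10600) = 29
→ Q = 10600·(90.00 − 29)/(29 − 12.00) = 38040 L/s.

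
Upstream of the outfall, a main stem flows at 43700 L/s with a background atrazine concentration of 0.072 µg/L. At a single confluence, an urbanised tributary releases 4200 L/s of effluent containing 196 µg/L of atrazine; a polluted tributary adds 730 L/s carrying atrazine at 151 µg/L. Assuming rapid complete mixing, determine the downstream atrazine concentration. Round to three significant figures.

19.3 µg/L

Mixed concentration C = ΣQC/ΣQ = (43700·0.07200 + 4200·196.0 + 730.0·151.0) / 48630 = 936600/48630 = 19.26 µg/L.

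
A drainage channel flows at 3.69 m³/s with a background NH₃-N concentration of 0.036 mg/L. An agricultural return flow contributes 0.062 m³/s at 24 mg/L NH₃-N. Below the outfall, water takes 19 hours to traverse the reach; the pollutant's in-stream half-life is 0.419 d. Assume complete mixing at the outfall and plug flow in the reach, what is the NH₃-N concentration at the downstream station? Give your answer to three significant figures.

Conservation of mass: C = (3.690·0.03600 + 0.06200·24.00) / 3.752 = 1.621/3.752 = 0.4320 mg/L.
Half-life 0.419 d → k = ln 2 / 0.419 = 1.654 d⁻¹.
Decay over the reach: 0.4320·exp(−kt) = 0.4320·0.2699 = 0.1166 mg/L.

0.117 mg/L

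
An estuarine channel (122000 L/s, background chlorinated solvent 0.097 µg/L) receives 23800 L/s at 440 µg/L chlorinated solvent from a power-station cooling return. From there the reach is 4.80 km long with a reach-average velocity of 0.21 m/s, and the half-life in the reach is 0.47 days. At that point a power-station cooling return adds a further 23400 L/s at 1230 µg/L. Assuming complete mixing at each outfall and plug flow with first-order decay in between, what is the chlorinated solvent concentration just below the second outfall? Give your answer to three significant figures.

212 µg/L

Conservation of mass: C = (122000·0.09700 + 23800·440.0) / 145800 = 10480000/145800 = 71.91 µg/L; combined flow 145800 L/s.
Travel time t = 4.80·1000 / 0.21 = 22860 s = 6.349 h.
Half-life 0.47 d → k = ln 2 / 0.47 = 1.475 d⁻¹.
Decay over the reach: 71.91·exp(−kt) = 71.91·0.6770 = 48.68 µg/L.
Second outfall: C = (145800·48.68 + 23400·1230)/169200 = 212.1 µg/L.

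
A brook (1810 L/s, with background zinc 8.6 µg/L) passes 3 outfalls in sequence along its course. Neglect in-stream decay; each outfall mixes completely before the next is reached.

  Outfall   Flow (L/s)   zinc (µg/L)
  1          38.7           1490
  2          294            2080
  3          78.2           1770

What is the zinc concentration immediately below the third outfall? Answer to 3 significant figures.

371 µg/L

Below outfall 1: Q → 1849 L/s, C = (1810·8.600 + 38.70·1490)/1849 = 39.61 µg/L.
Below outfall 2: Q → 2143 L/s, C = (1849·39.61 + 294.0·2080)/2143 = 319.6 µg/L.
Below outfall 3: Q → 2221 L/s, C = (2143·319.6 + 78.20·1770)/2221 = 370.6 µg/L.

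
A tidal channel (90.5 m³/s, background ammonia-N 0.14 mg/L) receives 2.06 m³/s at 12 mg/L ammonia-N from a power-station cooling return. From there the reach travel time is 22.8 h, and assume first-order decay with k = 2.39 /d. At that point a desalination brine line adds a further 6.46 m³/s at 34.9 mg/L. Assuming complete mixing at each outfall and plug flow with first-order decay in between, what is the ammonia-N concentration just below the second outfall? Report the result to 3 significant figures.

2.32 mg/L

Mass balance: C = (90.50·0.1400 + 2.060·12.00) / 92.56 = 37.39/92.56 = 0.4040 mg/L; combined flow 92.56 m³/s.
Decay over the reach: 0.4040·exp(−kt) = 0.4040·0.1033 = 0.04171 mg/L.
Second outfall: C = (92.56·0.04171 + 6.460·34.90)/99.02 = 2.316 mg/L.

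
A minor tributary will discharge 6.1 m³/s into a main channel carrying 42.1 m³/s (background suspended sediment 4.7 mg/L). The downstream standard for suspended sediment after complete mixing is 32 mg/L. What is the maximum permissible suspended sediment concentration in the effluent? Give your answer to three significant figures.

220 mg/L

At the limit, (Qr·Cr + Qe·Cₑ)/(Qr + Qe) = 32:
Cₑ = (48.20·32 − 42.10·4.700) / 6.100 = 220.4 mg/L.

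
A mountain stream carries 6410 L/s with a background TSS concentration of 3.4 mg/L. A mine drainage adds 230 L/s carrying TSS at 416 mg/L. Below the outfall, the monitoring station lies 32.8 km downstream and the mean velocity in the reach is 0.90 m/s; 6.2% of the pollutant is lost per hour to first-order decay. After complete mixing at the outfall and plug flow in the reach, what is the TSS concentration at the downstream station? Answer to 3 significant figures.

Flow-weighted average: C = (6410·3.400 + 230.0·416.0) / 6640 = 117500/6640 = 17.69 mg/L.
Travel time t = 32.8·1000 / 0.90 = 36440 s = 10.12 h.
6.2%/h lost → k = −ln(1 − 0.062) = 0.06401 h⁻¹.
After decay, C = 17.69 × e^(−kt) = 17.69 × 0.5231 = 9.255 mg/L.

9.25 mg/L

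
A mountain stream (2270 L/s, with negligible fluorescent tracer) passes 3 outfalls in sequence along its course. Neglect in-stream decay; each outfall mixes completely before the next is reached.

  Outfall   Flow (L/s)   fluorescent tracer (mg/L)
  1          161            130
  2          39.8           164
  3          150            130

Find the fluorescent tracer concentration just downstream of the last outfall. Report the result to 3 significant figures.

17.9 mg/L

Outfall 1: combined Q = 2431 L/s; C = (2270·0 + 161.0·130.0)/2431 = 8.610 mg/L.
Outfall 2: combined Q = 2471 L/s; C = (2431·8.610 + 39.80·164.0)/2471 = 11.11 mg/L.
Outfall 3: combined Q = 2621 L/s; C = (2471·11.11 + 150.0·130.0)/2621 = 17.92 mg/L.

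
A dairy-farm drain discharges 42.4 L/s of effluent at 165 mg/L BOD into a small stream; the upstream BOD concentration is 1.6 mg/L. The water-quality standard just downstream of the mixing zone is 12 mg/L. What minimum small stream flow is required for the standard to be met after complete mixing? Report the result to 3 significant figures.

Set C_mix = 12: (Q·1.600 + 42.40·165.0) / (Q + 42.40) = 12
→ Q = 42.40·(165.0 − 12)/(12 − 1.600) = 623.8 L/s.

624 L/s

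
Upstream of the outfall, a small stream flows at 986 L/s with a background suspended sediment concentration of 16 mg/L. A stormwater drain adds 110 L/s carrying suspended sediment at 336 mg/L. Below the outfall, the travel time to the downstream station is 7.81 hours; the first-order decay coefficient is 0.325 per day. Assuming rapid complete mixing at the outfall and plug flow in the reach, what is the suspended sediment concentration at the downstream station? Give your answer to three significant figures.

43.3 mg/L

Mass balance: C = (986.0·16.00 + 110.0·336.0) / 1096 = 52740/1096 = 48.12 mg/L.
Decay over the reach: 48.12·exp(−kt) = 48.12·0.8996 = 43.29 mg/L.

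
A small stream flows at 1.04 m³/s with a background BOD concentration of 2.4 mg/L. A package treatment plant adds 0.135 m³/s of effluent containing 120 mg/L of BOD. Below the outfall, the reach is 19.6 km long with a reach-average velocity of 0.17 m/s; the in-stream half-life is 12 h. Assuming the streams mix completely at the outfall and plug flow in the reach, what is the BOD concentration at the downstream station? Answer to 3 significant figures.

Conservation of mass: C = (1.040·2.400 + 0.1350·120.0) / 1.175 = 18.70/1.175 = 15.91 mg/L.
Travel time t = 19.6·1000 / 0.17 = 115300 s = 32.03 h.
Half-life 12 h → k = ln 2 / 12 = 0.05776 h⁻¹ = 1.386 d⁻¹.
First-order decay: C = 15.91·exp(−k·t) = 15.91·0.1573 = 2.502 mg/L.

2.50 mg/L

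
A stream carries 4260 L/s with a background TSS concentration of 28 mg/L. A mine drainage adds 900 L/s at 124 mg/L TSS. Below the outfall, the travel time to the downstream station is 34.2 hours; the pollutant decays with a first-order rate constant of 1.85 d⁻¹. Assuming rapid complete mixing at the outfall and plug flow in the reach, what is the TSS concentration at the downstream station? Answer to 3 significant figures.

After mixing, C = (4260·28.00 + 900.0·124.0) / 5160 = 230900/5160 = 44.74 mg/L.
Decay over the reach: 44.74·exp(−kt) = 44.74·0.07163 = 3.205 mg/L.

3.20 mg/L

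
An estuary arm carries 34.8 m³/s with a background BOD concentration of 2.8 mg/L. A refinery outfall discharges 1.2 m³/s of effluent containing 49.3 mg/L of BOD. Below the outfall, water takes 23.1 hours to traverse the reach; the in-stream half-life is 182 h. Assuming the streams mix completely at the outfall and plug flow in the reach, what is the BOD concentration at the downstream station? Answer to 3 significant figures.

After mixing, C = (34.80·2.800 + 1.200·49.30) / 36.00 = 156.6/36.00 = 4.350 mg/L.
Half-life 182 h → k = ln 2 / 182 = 0.003809 h⁻¹ = 0.09140 d⁻¹.
Decay over the reach: 4.350·exp(−kt) = 4.350·0.9158 = 3.984 mg/L.

3.98 mg/L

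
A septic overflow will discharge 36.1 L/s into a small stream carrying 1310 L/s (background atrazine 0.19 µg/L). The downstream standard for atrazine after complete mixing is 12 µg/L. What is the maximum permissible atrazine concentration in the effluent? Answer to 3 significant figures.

441 µg/L

At the limit, (Qr·Cr + Qe·Cₑ)/(Qr + Qe) = 12:
Cₑ = (1346·12 − 1310·0.1900) / 36.10 = 440.6 µg/L.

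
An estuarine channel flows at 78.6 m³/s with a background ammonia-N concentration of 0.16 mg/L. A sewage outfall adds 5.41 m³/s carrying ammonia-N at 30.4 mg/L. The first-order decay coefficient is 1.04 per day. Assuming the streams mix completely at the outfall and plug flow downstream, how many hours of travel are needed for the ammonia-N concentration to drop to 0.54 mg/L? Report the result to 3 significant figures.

Mixed concentration C = ΣQC/ΣQ = (78.60·0.1600 + 5.410·30.40) / 84.01 = 177.0/84.01 = 2.107 mg/L.
2.107·exp(−k·t) = 0.54 → t = ln(2.107/0.54)/k = 113100 s = 31.42 h.

31.4 h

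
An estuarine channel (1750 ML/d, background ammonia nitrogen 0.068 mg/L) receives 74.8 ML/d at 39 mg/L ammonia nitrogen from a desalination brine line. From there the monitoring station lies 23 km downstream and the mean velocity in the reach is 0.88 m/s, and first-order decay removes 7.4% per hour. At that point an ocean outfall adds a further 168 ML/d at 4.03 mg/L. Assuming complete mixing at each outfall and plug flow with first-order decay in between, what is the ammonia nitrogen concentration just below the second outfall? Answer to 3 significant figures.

1.21 mg/L

Flow-weighted average: C = (1750·0.06800 + 74.80·39.00) / 1825 = 3036/1825 = 1.664 mg/L; combined flow 1825 ML/d.
Travel time t = 23·1000 / 0.88 = 26140 s = 7.260 h.
7.4%/h lost → k = −ln(1 − 0.074) = 0.07688 h⁻¹.
Applying C = C₀e^(−kt): 1.664 × 0.5723 = 0.9522 mg/L.
Second outfall: C = (1825·0.9522 + 168.0·4.030)/1993 = 1.212 mg/L.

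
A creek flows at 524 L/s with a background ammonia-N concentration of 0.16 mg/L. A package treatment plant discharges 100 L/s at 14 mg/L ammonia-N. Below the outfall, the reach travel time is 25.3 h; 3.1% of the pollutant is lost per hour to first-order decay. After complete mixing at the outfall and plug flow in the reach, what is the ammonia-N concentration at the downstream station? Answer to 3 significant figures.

1.07 mg/L

Flow-weighted average: C = (524.0·0.1600 + 100.0·14.00) / 624.0 = 1484/624.0 = 2.378 mg/L.
3.1%/h lost → k = −ln(1 − 0.031) = 0.03149 h⁻¹.
First-order decay: C = 2.378·exp(−k·t) = 2.378·0.4508 = 1.072 mg/L.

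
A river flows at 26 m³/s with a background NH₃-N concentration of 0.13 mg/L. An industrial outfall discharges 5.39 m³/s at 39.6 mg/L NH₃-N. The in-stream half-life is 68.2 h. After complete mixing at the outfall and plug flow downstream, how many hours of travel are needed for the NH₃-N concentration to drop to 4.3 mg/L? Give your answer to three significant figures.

46.6 h

After mixing, C = (26.00·0.1300 + 5.390·39.60) / 31.39 = 216.8/31.39 = 6.907 mg/L.
Half-life 68.2 h → k = ln 2 / 68.2 = 0.01016 h⁻¹ = 0.2439 d⁻¹.
6.907·exp(−k·t) = 4.3 → t = ln(6.907/4.3)/k = 167900 s = 46.64 h.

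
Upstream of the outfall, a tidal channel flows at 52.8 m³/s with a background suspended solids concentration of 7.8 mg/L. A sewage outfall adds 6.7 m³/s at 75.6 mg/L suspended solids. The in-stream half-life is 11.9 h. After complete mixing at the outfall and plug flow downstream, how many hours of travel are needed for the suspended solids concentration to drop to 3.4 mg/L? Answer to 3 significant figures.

Mass balance: C = (52.80·7.800 + 6.700·75.60) / 59.50 = 918.4/59.50 = 15.43 mg/L.
Half-life 11.9 h → k = ln 2 / 11.9 = 0.05825 h⁻¹ = 1.398 d⁻¹.
15.43·exp(−k·t) = 3.4 → t = ln(15.43/3.4)/k = 93500 s = 25.97 h.

26.0 h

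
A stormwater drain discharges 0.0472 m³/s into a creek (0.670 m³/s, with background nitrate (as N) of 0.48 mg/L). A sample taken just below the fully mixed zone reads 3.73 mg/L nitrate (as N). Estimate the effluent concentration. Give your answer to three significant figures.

Mass balance: 0.6700·0.4800 + 0.04720·Cₑ = 0.7172·3.730
→ Cₑ = (0.7172·3.730 − 0.6700·0.4800) / 0.04720 = 49.86 mg/L.

49.9 mg/L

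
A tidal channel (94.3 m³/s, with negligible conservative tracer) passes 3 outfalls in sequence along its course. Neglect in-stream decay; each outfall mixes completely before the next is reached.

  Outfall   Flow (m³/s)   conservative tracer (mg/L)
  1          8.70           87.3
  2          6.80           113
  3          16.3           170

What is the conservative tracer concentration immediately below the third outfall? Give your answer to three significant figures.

Outfall 1: combined Q = 103.0 m³/s; C = (94.30·0 + 8.700·87.30)/103.0 = 7.374 mg/L.
Outfall 2: combined Q = 109.8 m³/s; C = (103.0·7.374 + 6.800·113.0)/109.8 = 13.92 mg/L.
Outfall 3: combined Q = 126.1 m³/s; C = (109.8·13.92 + 16.30·170.0)/126.1 = 34.09 mg/L.

34.1 mg/L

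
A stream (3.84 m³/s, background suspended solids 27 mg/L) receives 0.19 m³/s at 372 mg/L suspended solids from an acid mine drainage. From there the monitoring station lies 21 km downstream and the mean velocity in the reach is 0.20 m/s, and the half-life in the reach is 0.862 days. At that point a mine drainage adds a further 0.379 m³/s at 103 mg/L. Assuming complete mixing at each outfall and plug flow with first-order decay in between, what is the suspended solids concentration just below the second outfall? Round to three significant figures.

23.7 mg/L

Mixed concentration C = ΣQC/ΣQ = (3.840·27.00 + 0.1900·372.0) / 4.030 = 174.4/4.030 = 43.27 mg/L; combined flow 4.030 m³/s.
Travel time t = 21·1000 / 0.20 = 105000 s = 29.17 h.
Half-life 0.862 d → k = ln 2 / 0.862 = 0.8041 d⁻¹.
Decay over the reach: 43.27·exp(−kt) = 43.27·0.3764 = 16.28 mg/L.
Second outfall: C = (4.030·16.28 + 0.3790·103.0)/4.409 = 23.74 mg/L.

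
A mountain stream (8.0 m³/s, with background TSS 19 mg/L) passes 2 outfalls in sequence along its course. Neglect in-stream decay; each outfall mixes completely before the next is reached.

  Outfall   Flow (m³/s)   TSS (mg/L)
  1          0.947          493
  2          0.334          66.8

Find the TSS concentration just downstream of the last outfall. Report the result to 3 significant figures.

69.1 mg/L

Below outfall 1: Q → 8.947 m³/s, C = (8.000·19.00 + 0.9470·493.0)/8.947 = 69.17 mg/L.
Below outfall 2: Q → 9.281 m³/s, C = (8.947·69.17 + 0.3340·66.80)/9.281 = 69.09 mg/L.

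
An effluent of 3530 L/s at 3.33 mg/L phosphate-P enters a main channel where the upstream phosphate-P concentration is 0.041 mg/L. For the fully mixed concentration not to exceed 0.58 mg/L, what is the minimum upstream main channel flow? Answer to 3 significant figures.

18000 L/s

Set C_mix = 0.58: (Q·0.04100 + 3530·3.330) / (Q + 3530) = 0.58
→ Q = 3530·(3.330 − 0.58)/(0.58 − 0.04100) = 18010 L/s.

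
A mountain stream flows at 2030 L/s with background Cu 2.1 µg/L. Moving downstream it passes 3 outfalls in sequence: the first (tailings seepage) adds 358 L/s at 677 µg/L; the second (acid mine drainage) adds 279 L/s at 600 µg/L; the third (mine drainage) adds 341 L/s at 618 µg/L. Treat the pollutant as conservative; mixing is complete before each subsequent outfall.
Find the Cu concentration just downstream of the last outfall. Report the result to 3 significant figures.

208 µg/L

Below outfall 1: Q → 2388 L/s, C = (2030·2.100 + 358.0·677.0)/2388 = 103.3 µg/L.
Below outfall 2: Q → 2667 L/s, C = (2388·103.3 + 279.0·600.0)/2667 = 155.2 µg/L.
Below outfall 3: Q → 3008 L/s, C = (2667·155.2 + 341.0·618.0)/3008 = 207.7 µg/L.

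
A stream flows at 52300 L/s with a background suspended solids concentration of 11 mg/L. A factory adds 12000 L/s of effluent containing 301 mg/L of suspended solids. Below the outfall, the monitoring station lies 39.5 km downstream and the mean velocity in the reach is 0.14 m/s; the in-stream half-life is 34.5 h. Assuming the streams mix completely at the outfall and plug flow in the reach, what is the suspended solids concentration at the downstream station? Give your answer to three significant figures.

After mixing, C = (52300·11.00 + 12000·301.0) / 64300 = 4187000/64300 = 65.12 mg/L.
Travel time t = 39.5·1000 / 0.14 = 282100 s = 78.37 h.
Half-life 34.5 h → k = ln 2 / 34.5 = 0.02009 h⁻¹ = 0.4822 d⁻¹.
Applying C = C₀e^(−kt): 65.12 × 0.2071 = 13.49 mg/L.

13.5 mg/L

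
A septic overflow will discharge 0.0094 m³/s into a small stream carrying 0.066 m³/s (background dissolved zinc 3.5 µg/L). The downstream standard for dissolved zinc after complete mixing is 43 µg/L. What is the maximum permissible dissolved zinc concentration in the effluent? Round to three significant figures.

At the limit, (Qr·Cr + Qe·Cₑ)/(Qr + Qe) = 43:
Cₑ = (0.07540·43 − 0.06600·3.500) / 0.009400 = 320.3 µg/L.

320 µg/L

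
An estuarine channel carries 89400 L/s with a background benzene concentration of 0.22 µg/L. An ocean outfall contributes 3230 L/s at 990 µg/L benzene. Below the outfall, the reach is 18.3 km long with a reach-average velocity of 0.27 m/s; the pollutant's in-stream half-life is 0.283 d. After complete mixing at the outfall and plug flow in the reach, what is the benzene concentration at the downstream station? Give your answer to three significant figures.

5.09 µg/L

Conservation of mass: C = (89400·0.2200 + 3230·990.0) / 92630 = 3217000/92630 = 34.73 µg/L.
Travel time t = 18.3·1000 / 0.27 = 67780 s = 18.83 h.
Half-life 0.283 d → k = ln 2 / 0.283 = 2.449 d⁻¹.
Applying C = C₀e^(−kt): 34.73 × 0.1464 = 5.085 µg/L.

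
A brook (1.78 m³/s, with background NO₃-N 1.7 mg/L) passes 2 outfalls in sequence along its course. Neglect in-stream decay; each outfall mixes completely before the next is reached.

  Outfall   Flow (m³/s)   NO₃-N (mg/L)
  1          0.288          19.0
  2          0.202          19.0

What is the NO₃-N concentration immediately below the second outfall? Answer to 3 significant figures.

5.43 mg/L

Outfall 1: combined Q = 2.068 m³/s; C = (1.780·1.700 + 0.2880·19.00)/2.068 = 4.109 mg/L.
Outfall 2: combined Q = 2.270 m³/s; C = (2.068·4.109 + 0.2020·19.00)/2.270 = 5.434 mg/L.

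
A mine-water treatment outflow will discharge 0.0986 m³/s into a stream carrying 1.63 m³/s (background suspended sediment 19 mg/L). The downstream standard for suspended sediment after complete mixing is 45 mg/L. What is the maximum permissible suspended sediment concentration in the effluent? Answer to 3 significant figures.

475 mg/L

At the limit, (Qr·Cr + Qe·Cₑ)/(Qr + Qe) = 45:
Cₑ = (1.729·45 − 1.630·19.00) / 0.09860 = 474.8 mg/L.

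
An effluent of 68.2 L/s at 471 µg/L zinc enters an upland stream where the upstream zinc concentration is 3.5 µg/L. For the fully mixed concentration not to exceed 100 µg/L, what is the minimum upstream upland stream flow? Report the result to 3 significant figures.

262 L/s

Set C_mix = 100: (Q·3.500 + 68.20·471.0) / (Q + 68.20) = 100
→ Q = 68.20·(471.0 − 100)/(100 − 3.500) = 262.2 L/s.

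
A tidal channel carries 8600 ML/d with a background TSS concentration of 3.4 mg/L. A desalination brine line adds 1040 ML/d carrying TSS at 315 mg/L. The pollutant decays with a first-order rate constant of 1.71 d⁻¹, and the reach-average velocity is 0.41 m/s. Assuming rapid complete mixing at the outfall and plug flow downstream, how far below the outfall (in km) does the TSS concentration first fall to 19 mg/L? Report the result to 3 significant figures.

13.8 km

Mixed concentration C = ΣQC/ΣQ = (8600·3.400 + 1040·315.0) / 9640 = 356800/9640 = 37.02 mg/L.
Set 37.02·exp(−k·t) = 19 → t = ln(37.02/19)/k = 33700 s = 9.360 h.
Distance = v·t = 0.41·33700 = 13820 m = 13.82 km.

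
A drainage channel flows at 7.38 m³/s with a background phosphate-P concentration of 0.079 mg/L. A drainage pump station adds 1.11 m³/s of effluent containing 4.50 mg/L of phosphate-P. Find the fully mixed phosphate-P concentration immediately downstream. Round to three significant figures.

0.657 mg/L

Flow-weighted average: C = (7.380·0.07900 + 1.110·4.500) / 8.490 = 5.578/8.490 = 0.6570 mg/L.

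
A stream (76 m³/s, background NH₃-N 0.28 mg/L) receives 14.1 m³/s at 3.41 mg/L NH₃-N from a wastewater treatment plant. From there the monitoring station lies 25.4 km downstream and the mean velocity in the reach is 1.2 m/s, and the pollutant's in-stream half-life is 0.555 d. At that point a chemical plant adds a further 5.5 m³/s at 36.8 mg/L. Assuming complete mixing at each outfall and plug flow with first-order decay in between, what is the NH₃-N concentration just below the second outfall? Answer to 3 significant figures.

Mass balance: C = (76.00·0.2800 + 14.10·3.410) / 90.10 = 69.36/90.10 = 0.7698 mg/L; combined flow 90.10 m³/s.
Travel time t = 25.4·1000 / 1.2 = 21170 s = 5.880 h.
Half-life 0.555 d → k = ln 2 / 0.555 = 1.249 d⁻¹.
Applying C = C₀e^(−kt): 0.7698 × 0.7364 = 0.5669 mg/L.
Second outfall: C = (90.10·0.5669 + 5.500·36.80)/95.60 = 2.651 mg/L.

2.65 mg/L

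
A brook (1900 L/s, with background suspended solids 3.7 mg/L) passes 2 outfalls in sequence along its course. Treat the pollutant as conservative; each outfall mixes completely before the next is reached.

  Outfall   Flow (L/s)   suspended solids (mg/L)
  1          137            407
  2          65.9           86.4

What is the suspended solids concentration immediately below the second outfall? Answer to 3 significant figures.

Below outfall 1: Q → 2037 L/s, C = (1900·3.700 + 137.0·407.0)/2037 = 30.82 mg/L.
Below outfall 2: Q → 2103 L/s, C = (2037·30.82 + 65.90·86.40)/2103 = 32.57 mg/L.

32.6 mg/L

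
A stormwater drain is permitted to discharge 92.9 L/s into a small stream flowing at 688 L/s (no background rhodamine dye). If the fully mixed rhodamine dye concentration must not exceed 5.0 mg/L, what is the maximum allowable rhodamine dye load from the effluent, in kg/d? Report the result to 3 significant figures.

337 kg/d

Mass balance at the limit: 688.0·0 + 92.90·Cₑ = 780.9·5.0 → Cₑ = 42.03 mg/L.
92.90 L/s = 0.09290 m³/s. Load = 0.09290 m³/s × 42.03 g/m³ × 86 400 s/d = 337.3 kg/d.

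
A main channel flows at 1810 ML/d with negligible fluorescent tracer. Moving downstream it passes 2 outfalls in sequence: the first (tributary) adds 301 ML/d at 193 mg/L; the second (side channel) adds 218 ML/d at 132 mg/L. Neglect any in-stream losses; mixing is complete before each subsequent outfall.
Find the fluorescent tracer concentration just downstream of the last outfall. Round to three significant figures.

37.3 mg/L

Outfall 1: combined Q = 2111 ML/d; C = (1810·0 + 301.0·193.0)/2111 = 27.52 mg/L.
Outfall 2: combined Q = 2329 ML/d; C = (2111·27.52 + 218.0·132.0)/2329 = 37.30 mg/L.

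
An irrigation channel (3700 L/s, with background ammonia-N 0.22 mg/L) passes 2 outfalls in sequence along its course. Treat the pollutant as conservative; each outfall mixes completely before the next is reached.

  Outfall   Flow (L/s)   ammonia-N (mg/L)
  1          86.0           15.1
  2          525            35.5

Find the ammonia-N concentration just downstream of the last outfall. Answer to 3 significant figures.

4.81 mg/L

Below outfall 1: Q → 3786 L/s, C = (3700·0.2200 + 86.00·15.10)/3786 = 0.5580 mg/L.
Below outfall 2: Q → 4311 L/s, C = (3786·0.5580 + 525.0·35.50)/4311 = 4.813 mg/L.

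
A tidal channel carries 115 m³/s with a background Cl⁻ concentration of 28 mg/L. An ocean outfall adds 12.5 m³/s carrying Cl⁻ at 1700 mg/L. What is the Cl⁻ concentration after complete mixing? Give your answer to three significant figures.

Mixed concentration C = ΣQC/ΣQ = (115.0·28.00 + 12.50·1700) / 127.5 = 24470/127.5 = 191.9 mg/L.

192 mg/L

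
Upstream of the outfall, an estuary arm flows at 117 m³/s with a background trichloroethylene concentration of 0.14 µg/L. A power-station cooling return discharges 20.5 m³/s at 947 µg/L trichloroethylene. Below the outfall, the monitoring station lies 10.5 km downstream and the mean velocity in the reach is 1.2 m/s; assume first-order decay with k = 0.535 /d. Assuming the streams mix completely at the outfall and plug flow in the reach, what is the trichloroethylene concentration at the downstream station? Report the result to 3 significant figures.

134 µg/L

After mixing, C = (117.0·0.1400 + 20.50·947.0) / 137.5 = 19430/137.5 = 141.3 µg/L.
Travel time t = 10.5·1000 / 1.2 = 8750 s = 2.431 h.
Applying C = C₀e^(−kt): 141.3 × 0.9473 = 133.9 µg/L.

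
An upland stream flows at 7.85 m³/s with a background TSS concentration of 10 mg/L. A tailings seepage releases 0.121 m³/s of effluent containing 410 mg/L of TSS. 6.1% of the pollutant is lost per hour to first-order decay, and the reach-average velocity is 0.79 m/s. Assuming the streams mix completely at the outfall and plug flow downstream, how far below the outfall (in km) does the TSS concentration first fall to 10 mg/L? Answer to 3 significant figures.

After mixing, C = (7.850·10.00 + 0.1210·410.0) / 7.971 = 128.1/7.971 = 16.07 mg/L.
6.1%/h lost → k = −ln(1 − 0.061) = 0.06294 h⁻¹.
Set 16.07·exp(−k·t) = 10 → t = ln(16.07/10)/k = 27140 s = 7.539 h.
Distance = v·t = 0.79·27140 = 21440 m = 21.44 km.

21.4 km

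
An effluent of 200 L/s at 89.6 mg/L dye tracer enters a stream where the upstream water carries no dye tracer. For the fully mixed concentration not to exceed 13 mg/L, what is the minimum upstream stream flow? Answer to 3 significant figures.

1180 L/s

Set C_mix = 13: (Q·0 + 200.0·89.60) / (Q + 200.0) = 13
→ Q = 200.0·(89.60 − 13)/(13 − 0) = 1178 L/s.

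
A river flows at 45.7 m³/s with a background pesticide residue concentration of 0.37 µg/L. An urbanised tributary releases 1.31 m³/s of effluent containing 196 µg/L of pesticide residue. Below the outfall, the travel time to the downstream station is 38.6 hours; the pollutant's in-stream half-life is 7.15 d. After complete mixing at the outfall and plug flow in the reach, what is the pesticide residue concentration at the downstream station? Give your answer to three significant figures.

Mixed concentration C = ΣQC/ΣQ = (45.70·0.3700 + 1.310·196.0) / 47.01 = 273.7/47.01 = 5.822 µg/L.
Half-life 7.15 d → k = ln 2 / 7.15 = 0.09694 d⁻¹.
Applying C = C₀e^(−kt): 5.822 × 0.8556 = 4.981 µg/L.

4.98 µg/L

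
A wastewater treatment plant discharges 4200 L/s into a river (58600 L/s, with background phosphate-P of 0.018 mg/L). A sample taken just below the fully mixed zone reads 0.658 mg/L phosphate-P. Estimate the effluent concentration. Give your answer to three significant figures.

9.59 mg/L

Mass balance: 58600·0.01800 + 4200·Cₑ = 62800·0.6580
→ Cₑ = (62800·0.6580 − 58600·0.01800) / 4200 = 9.588 mg/L.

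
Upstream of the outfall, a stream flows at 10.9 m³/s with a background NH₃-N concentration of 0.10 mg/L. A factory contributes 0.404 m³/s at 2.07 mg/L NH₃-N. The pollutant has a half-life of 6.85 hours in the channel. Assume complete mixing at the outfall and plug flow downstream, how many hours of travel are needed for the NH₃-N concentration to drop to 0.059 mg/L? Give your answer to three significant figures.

10.5 h

Mass balance: C = (10.90·0.1000 + 0.4040·2.070) / 11.30 = 1.926/11.30 = 0.1704 mg/L.
Half-life 6.85 h → k = ln 2 / 6.85 = 0.1012 h⁻¹ = 2.429 d⁻¹.
0.1704·exp(−k·t) = 0.059 → t = ln(0.1704/0.059)/k = 37730 s = 10.48 h.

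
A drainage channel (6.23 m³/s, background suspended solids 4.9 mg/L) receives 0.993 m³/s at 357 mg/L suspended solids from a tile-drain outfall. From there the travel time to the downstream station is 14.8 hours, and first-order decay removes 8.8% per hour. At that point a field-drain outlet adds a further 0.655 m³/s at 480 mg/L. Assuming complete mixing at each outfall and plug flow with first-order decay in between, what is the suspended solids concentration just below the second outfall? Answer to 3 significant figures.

52.4 mg/L

Mixed concentration C = ΣQC/ΣQ = (6.230·4.900 + 0.9930·357.0) / 7.223 = 385.0/7.223 = 53.31 mg/L; combined flow 7.223 m³/s.
8.8%/h lost → k = −ln(1 − 0.088) = 0.09212 h⁻¹.
After decay, C = 53.31 × e^(−kt) = 53.31 × 0.2558 = 13.64 mg/L.
At the second outfall, C = (7.223·13.64 + 0.6550·480.0) / (7.223 + 0.6550) = 52.41 mg/L.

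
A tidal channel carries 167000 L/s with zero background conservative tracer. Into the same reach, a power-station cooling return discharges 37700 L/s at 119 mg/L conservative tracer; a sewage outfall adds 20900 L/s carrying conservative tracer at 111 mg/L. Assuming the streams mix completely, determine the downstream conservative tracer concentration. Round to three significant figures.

Flow-weighted average: C = (167000·0 + 37700·119.0 + 20900·111.0) / 225600 = 6806000/225600 = 30.17 mg/L.

30.2 mg/L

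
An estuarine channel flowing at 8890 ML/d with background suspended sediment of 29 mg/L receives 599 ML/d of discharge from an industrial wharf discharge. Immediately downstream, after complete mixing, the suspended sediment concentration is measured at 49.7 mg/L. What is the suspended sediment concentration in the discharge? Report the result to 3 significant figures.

Mass balance: 8890·29.00 + 599.0·Cₑ = 9489·49.70
→ Cₑ = (9489·49.70 − 8890·29.00) / 599.0 = 356.9 mg/L.

357 mg/L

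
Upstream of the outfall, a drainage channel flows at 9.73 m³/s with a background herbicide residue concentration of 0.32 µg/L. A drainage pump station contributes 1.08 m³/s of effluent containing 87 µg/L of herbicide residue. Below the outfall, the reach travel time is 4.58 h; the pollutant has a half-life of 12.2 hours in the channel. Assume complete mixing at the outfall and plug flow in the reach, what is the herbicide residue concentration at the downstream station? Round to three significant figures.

6.92 µg/L

Mixed concentration C = ΣQC/ΣQ = (9.730·0.3200 + 1.080·87.00) / 10.81 = 97.07/10.81 = 8.980 µg/L.
Half-life 12.2 h → k = ln 2 / 12.2 = 0.05682 h⁻¹ = 1.364 d⁻¹.
After decay, C = 8.980 × e^(−kt) = 8.980 × 0.7709 = 6.923 µg/L.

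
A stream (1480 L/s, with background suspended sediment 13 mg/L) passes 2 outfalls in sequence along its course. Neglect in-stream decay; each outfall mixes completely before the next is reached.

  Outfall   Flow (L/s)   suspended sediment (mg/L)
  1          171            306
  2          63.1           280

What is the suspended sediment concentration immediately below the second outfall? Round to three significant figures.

Outfall 1: combined Q = 1651 L/s; C = (1480·13.00 + 171.0·306.0)/1651 = 43.35 mg/L.
Outfall 2: combined Q = 1714 L/s; C = (1651·43.35 + 63.10·280.0)/1714 = 52.06 mg/L.

52.1 mg/L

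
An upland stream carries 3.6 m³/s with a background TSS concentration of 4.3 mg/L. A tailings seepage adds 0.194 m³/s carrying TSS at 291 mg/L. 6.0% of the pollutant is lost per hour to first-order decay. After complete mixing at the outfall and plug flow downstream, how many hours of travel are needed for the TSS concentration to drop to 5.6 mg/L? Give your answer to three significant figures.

Flow-weighted average: C = (3.600·4.300 + 0.1940·291.0) / 3.794 = 71.93/3.794 = 18.96 mg/L.
6.0%/h lost → k = −ln(1 − 0.06) = 0.06188 h⁻¹.
18.96·exp(−k·t) = 5.6 → t = ln(18.96/5.6)/k = 70960 s = 19.71 h.

19.7 h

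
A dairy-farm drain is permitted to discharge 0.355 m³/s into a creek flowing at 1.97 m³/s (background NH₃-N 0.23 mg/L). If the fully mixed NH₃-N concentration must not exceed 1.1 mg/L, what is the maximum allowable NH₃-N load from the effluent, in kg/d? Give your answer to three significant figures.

182 kg/d

Mass balance at the limit: 1.970·0.2300 + 0.3550·Cₑ = 2.325·1.1 → Cₑ = 5.928 mg/L.
Load = 0.3550 m³/s × 5.928 g/m³ × 86 400 s/d = 181.8 kg/d.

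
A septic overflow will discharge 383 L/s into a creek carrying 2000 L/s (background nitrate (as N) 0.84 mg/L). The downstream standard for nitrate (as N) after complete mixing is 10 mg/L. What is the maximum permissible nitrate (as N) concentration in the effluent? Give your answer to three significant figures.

At the limit, (Qr·Cr + Qe·Cₑ)/(Qr + Qe) = 10:
Cₑ = (2383·10 − 2000·0.8400) / 383.0 = 57.83 mg/L.

57.8 mg/L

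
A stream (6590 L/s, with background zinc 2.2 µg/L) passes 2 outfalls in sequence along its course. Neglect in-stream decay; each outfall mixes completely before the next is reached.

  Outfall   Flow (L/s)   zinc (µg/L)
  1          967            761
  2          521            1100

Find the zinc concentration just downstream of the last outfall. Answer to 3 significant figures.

164 µg/L

Below outfall 1: Q → 7557 L/s, C = (6590·2.200 + 967.0·761.0)/7557 = 99.30 µg/L.
Below outfall 2: Q → 8078 L/s, C = (7557·99.30 + 521.0·1100)/8078 = 163.8 µg/L.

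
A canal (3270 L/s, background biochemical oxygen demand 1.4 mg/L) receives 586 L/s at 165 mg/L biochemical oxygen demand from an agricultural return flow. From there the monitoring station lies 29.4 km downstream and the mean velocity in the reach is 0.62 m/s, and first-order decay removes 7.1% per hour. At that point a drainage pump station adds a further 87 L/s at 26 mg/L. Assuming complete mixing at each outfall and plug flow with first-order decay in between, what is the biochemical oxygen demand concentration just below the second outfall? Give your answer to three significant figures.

Flow-weighted average: C = (3270·1.400 + 586.0·165.0) / 3856 = 101300/3856 = 26.26 mg/L; combined flow 3856 L/s.
Travel time t = 29.4·1000 / 0.62 = 47420 s = 13.17 h.
7.1%/h lost → k = −ln(1 − 0.071) = 0.07365 h⁻¹.
Decay over the reach: 26.26·exp(−kt) = 26.26·0.3791 = 9.955 mg/L.
At the second outfall, C = (3856·9.955 + 87.00·26.00) / (3856 + 87.00) = 10.31 mg/L.

10.3 mg/L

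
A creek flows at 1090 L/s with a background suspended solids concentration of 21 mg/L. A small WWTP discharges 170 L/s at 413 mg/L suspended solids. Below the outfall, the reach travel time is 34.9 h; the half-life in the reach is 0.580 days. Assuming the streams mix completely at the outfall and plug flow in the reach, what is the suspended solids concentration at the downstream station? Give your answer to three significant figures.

After mixing, C = (1090·21.00 + 170.0·413.0) / 1260 = 93100/1260 = 73.89 mg/L.
Half-life 0.580 d → k = ln 2 / 0.580 = 1.195 d⁻¹.
Applying C = C₀e^(−kt): 73.89 × 0.1759 = 13.00 mg/L.

13.0 mg/L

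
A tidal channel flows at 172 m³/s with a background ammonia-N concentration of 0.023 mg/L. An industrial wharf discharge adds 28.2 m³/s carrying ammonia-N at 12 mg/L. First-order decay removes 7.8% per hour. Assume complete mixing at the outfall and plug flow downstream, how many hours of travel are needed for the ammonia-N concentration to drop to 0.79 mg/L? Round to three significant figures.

Flow-weighted average: C = (172.0·0.02300 + 28.20·12.00) / 200.2 = 342.4/200.2 = 1.710 mg/L.
7.8%/h lost → k = −ln(1 − 0.078) = 0.08121 h⁻¹.
1.710·exp(−k·t) = 0.79 → t = ln(1.710/0.79)/k = 34230 s = 9.509 h.

9.51 h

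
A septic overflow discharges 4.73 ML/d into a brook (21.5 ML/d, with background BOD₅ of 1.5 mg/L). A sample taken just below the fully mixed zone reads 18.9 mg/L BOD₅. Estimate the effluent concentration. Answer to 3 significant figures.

98.0 mg/L

Mass balance: 21.50·1.500 + 4.730·Cₑ = 26.23·18.90
→ Cₑ = (26.23·18.90 − 21.50·1.500) / 4.730 = 97.99 mg/L.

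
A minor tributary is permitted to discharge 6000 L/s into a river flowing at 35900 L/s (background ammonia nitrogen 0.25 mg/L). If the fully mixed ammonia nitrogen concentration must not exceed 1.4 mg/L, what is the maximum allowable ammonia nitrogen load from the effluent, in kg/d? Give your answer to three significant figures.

Mass balance at the limit: 35900·0.2500 + 6000·Cₑ = 41900·1.4 → Cₑ = 8.281 mg/L.
6000 L/s = 6.000 m³/s. Load = 6.000 m³/s × 8.281 g/m³ × 86 400 s/d = 4293 kg/d.

4290 kg/d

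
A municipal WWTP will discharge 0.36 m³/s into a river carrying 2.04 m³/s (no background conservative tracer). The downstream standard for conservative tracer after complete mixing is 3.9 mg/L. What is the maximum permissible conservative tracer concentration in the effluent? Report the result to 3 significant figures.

26.0 mg/L

At the limit, (Qr·Cr + Qe·Cₑ)/(Qr + Qe) = 3.9:
Cₑ = (2.400·3.9 − 2.040·0) / 0.3600 = 26.00 mg/L.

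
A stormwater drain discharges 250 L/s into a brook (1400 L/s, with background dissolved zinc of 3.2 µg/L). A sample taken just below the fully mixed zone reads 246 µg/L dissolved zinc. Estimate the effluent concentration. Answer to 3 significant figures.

1610 µg/L

Mass balance: 1400·3.200 + 250.0·Cₑ = 1650·246.0
→ Cₑ = (1650·246.0 − 1400·3.200) / 250.0 = 1606 µg/L.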